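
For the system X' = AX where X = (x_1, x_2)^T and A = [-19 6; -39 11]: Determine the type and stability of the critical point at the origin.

A = [[-19,6],[-39,11]]; det(A-λI) = λ^2 + 8λ + 25.
λ = -4 ± 3i: negative real part.

stable spiral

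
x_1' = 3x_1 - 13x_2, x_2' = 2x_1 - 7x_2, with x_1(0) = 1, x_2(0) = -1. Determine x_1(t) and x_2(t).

x_1(t) = 18e^(-2t)sin(t) + e^(-2t)cos(t), x_2(t) = 7e^(-2t)sin(t) - e^(-2t)cos(t)

Coefficient matrix A = [[3, -13], [2, -7]].
Characteristic polynomial det(A - λI) = λ^2 + 4λ + 5 = 0.
Eigenvalues λ = -2 ± i (complex conjugate pair).
For λ=-2+i: an eigenvector is (3,1) - i(2,1) = (3 - 2i, 1 - i).
A real fundamental pair from Re and Im of e^((-2+i)t)v: X_1 = e^(-2t)(cos(t)·(3,1) + sin(t)·(2,1)), X_2 = e^(-2t)(sin(t)·(3,1) - cos(t)·(2,1)).
General solution: c_1X_1 + c_2X_2.
Applying x_1(0)=1, x_2(0)=-1 gives c_1=3, c_2=4.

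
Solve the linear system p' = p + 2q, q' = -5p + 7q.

p(t) = -K_1e^(4t)sin(t) - K_1e^(4t)cos(t) - K_2e^(4t)sin(t) + K_2e^(4t)cos(t), q(t) = -K_1e^(4t)sin(t) - 2K_1e^(4t)cos(t) - 2K_2e^(4t)sin(t) + K_2e^(4t)cos(t)

Coefficient matrix A = [[1, 2], [-5, 7]].
Characteristic polynomial det(A - λI) = λ^2 - 8λ + 17 = 0.
Eigenvalues λ = 4 ± i (complex conjugate pair).
For λ=4+i: an eigenvector is (-1,-2) - i(-1,-1) = (-1 + i, -2 + i).
A real fundamental pair from Re and Im of e^((4+i)t)v: X_1 = e^(4t)(cos(t)·(-1,-2) + sin(t)·(-1,-1)), X_2 = e^(4t)(sin(t)·(-1,-2) - cos(t)·(-1,-1)).
General solution: K_1X_1 + K_2X_2.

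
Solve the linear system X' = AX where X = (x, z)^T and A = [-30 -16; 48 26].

Coefficient matrix A = [[-30, -16], [48, 26]].
Characteristic polynomial det(A - λI) = λ^2 + 4λ - 12 = 0.
Eigenvalues λ = -6, 2.
For λ=-6: (A-λI) row 1 is [-24, -16], so an eigenvector is (2, -3).
For λ=2: (A-λI) row 1 is [-32, -16], so an eigenvector is (-1, 2).
General solution: C_1e^(-6t)(2,-3) + C_2e^(2t)(-1,2).

x(t) = 2C_1e^(-6t) - C_2e^(2t), z(t) = -3C_1e^(-6t) + 2C_2e^(2t)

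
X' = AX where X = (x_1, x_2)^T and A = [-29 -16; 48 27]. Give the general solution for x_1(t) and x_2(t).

Coefficient matrix A = [[-29, -16], [48, 27]].
Characteristic polynomial det(A - λI) = λ^2 + 2λ - 15 = 0.
Eigenvalues λ = -5, 3.
For λ=-5: (A-λI) row 1 is [-24, -16], so an eigenvector is (-2, 3).
For λ=3: (A-λI) row 1 is [-32, -16], so an eigenvector is (-1, 2).
General solution: C_1e^(-5t)(-2,3) + C_2e^(3t)(-1,2).

x_1(t) = -2C_1e^(-5t) - C_2e^(3t), x_2(t) = 3C_1e^(-5t) + 2C_2e^(3t)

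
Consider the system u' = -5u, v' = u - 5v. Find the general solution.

Coefficient matrix A = [[-5, 0], [1, -5]].
Characteristic polynomial det(A - λI) = λ^2 + 10λ + 25 = 0.
Single eigenvalue λ = -5 with algebraic multiplicity 2.
Eigenvector v = (0,1); generalized eigenvector w with (A-λI)w=v is (1,-3).
General solution: e^(-5t)[c_1·v + c_2·(t·v + w)].

u(t) = c_2e^(-5t), v(t) = c_1e^(-5t) + c_2te^(-5t) - 3c_2e^(-5t)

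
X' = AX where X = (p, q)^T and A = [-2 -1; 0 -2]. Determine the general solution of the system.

Coefficient matrix A = [[-2, -1], [0, -2]].
Characteristic polynomial det(A - λI) = λ^2 + 4λ + 4 = 0.
Single eigenvalue λ = -2 with algebraic multiplicity 2.
Eigenvector v = (1,0); generalized eigenvector w with (A-λI)w=v is (1,-1).
General solution: e^(-2t)[K_1·v + K_2·(t·v + w)].

p(t) = K_1e^(-2t) + K_2te^(-2t) + K_2e^(-2t), q(t) = -K_2e^(-2t)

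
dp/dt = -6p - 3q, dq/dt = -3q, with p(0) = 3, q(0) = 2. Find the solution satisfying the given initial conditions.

Coefficient matrix A = [[-6, -3], [0, -3]].
Characteristic polynomial det(A - λI) = λ^2 + 9λ + 18 = 0.
Eigenvalues λ = -6, -3.
For λ=-6: (A-λI) row 1 is [0, -3], so an eigenvector is (-1, 0).
For λ=-3: (A-λI) row 1 is [-3, -3], so an eigenvector is (-1, 1).
General solution: C_1e^(-6t)(-1,0) + C_2e^(-3t)(-1,1).
Applying p(0)=3, q(0)=2 gives C_1=-5, C_2=2.

p(t) = -2e^(-3t) + 5e^(-6t), q(t) = 2e^(-3t)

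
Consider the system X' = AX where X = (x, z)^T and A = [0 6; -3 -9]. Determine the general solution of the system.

Coefficient matrix A = [[0, 6], [-3, -9]].
Characteristic polynomial det(A - λI) = λ^2 + 9λ + 18 = 0.
Eigenvalues λ = -6, -3.
For λ=-6: (A-λI) row 1 is [6, 6], so an eigenvector is (-1, 1).
For λ=-3: (A-λI) row 1 is [3, 6], so an eigenvector is (2, -1).
General solution: C_1e^(-6t)(-1,1) + C_2e^(-3t)(2,-1).

x(t) = -C_1e^(-6t) + 2C_2e^(-3t), z(t) = C_1e^(-6t) - C_2e^(-3t)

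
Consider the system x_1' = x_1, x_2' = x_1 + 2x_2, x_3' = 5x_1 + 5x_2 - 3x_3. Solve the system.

x_1(t) = c_2e^(t), x_2(t) = c_1e^(2t) - c_2e^(t), x_3(t) = c_1e^(2t) + c_3e^(-3t)

Coefficient matrix A = [[1, 0, 0], [1, 2, 0], [5, 5, -3]].
det(A - λI) = 0 gives eigenvalues λ = 2, 1, -3.
For λ=2: eigenvector (0,1,1).
For λ=1: eigenvector (1,-1,0).
For λ=-3: eigenvector (0,0,1).
General solution: c_1e^(2t)(0,1,1) + c_2e^(t)(1,-1,0) + c_3e^(-3t)(0,0,1).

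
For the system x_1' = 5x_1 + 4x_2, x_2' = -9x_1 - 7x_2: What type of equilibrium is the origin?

stable improper node

A = [[5,4],[-9,-7]]; det(A-λI) = λ^2 + 2λ + 1.
repeated λ = -1 with a single eigenvector.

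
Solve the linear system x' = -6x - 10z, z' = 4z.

Coefficient matrix A = [[-6, -10], [0, 4]].
Characteristic polynomial det(A - λI) = λ^2 + 2λ - 24 = 0.
Eigenvalues λ = 4, -6.
For λ=4: (A-λI) row 1 is [-10, -10], so an eigenvector is (1, -1).
For λ=-6: (A-λI) row 1 is [0, -10], so an eigenvector is (-1, 0).
General solution: c_1e^(4t)(1,-1) + c_2e^(-6t)(-1,0).

x(t) = c_1e^(4t) - c_2e^(-6t), z(t) = -c_1e^(4t)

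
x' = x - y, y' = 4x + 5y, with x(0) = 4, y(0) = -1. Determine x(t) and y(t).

x(t) = -7te^(3t) + 4e^(3t), y(t) = 14te^(3t) - e^(3t)

Coefficient matrix A = [[1, -1], [4, 5]].
Characteristic polynomial det(A - λI) = λ^2 - 6λ + 9 = 0.
Single eigenvalue λ = 3 with algebraic multiplicity 2.
Eigenvector v = (-1,2); generalized eigenvector w with (A-λI)w=v is (2,-3).
General solution: e^(3t)[c_1·v + c_2·(t·v + w)].
Applying x(0)=4, y(0)=-1 gives c_1=10, c_2=7.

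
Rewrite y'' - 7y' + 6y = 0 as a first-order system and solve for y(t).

Let x_1 = y, x_2 = y'. Then x_1' = x_2 and x_2' = -6x_1 + 7x_2.
A = [[0,1],[-6,7]]; det(A-λI) = λ^2 - 7λ + 6.
Eigenvalues λ = 6, 1 with eigenvectors (1,6), (1,1).

y(t) = C_1e^(6t) + C_2e^(t)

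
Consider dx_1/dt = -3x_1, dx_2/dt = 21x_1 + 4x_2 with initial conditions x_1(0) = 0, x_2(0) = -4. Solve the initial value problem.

Coefficient matrix A = [[-3, 0], [21, 4]].
Characteristic polynomial det(A - λI) = λ^2 - λ - 12 = 0.
Eigenvalues λ = -3, 4.
For λ=-3: (A-λI) row 2 is [21, 7], so an eigenvector is (-1, 3).
For λ=4: (A-λI) row 1 is [-7, 0], so an eigenvector is (0, -1).
General solution: C_1e^(-3t)(-1,3) + C_2e^(4t)(0,-1).
Applying x_1(0)=0, x_2(0)=-4 gives C_1=0, C_2=4.

x_1(t) = 0, x_2(t) = -4e^(4t)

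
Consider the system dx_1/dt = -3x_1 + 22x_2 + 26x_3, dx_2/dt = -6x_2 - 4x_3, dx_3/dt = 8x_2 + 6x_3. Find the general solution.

x_1(t) = c_1e^(-3t) - 6c_2e^(2t) - 4c_3e^(-2t), x_2(t) = c_2e^(2t) + c_3e^(-2t), x_3(t) = -2c_2e^(2t) - c_3e^(-2t)

Coefficient matrix A = [[-3, 22, 26], [0, -6, -4], [0, 8, 6]].
det(A - λI) = 0 gives eigenvalues λ = -3, 2, -2.
For λ=-3: eigenvector (1,0,0).
For λ=2: eigenvector (-6,1,-2).
For λ=-2: eigenvector (-4,1,-1).
General solution: c_1e^(-3t)(1,0,0) + c_2e^(2t)(-6,1,-2) + c_3e^(-2t)(-4,1,-1).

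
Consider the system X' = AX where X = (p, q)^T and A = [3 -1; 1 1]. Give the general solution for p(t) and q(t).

p(t) = -K_1e^(2t) - K_2te^(2t), q(t) = -K_1e^(2t) - K_2te^(2t) + K_2e^(2t)

Coefficient matrix A = [[3, -1], [1, 1]].
Characteristic polynomial det(A - λI) = λ^2 - 4λ + 4 = 0.
Single eigenvalue λ = 2 with algebraic multiplicity 2.
Eigenvector v = (-1,-1); generalized eigenvector w with (A-λI)w=v is (0,1).
General solution: e^(2t)[K_1·v + K_2·(t·v + w)].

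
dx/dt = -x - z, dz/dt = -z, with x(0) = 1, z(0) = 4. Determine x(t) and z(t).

x(t) = -4te^(-t) + e^(-t), z(t) = 4e^(-t)

Coefficient matrix A = [[-1, -1], [0, -1]].
Characteristic polynomial det(A - λI) = λ^2 + 2λ + 1 = 0.
Single eigenvalue λ = -1 with algebraic multiplicity 2.
Eigenvector v = (-1,0); generalized eigenvector w with (A-λI)w=v is (-2,1).
General solution: e^(-t)[C_1·v + C_2·(t·v + w)].
Applying x(0)=1, z(0)=4 gives C_1=-9, C_2=4.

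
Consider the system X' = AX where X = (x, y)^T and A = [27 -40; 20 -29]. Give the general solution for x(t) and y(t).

Coefficient matrix A = [[27, -40], [20, -29]].
Characteristic polynomial det(A - λI) = λ^2 + 2λ + 17 = 0.
Eigenvalues λ = -1 ± 4i (complex conjugate pair).
For λ=-1+4i: an eigenvector is (-3,-2) - i(-1,-1) = (-3 + i, -2 + i).
A real fundamental pair from Re and Im of e^((-1+4i)t)v: X_1 = e^(-t)(cos(4t)·(-3,-2) + sin(4t)·(-1,-1)), X_2 = e^(-t)(sin(4t)·(-3,-2) - cos(4t)·(-1,-1)).
General solution: C_1X_1 + C_2X_2.

x(t) = -C_1e^(-t)sin(4t) - 3C_1e^(-t)cos(4t) - 3C_2e^(-t)sin(4t) + C_2e^(-t)cos(4t), y(t) = -C_1e^(-t)sin(4t) - 2C_1e^(-t)cos(4t) - 2C_2e^(-t)sin(4t) + C_2e^(-t)cos(4t)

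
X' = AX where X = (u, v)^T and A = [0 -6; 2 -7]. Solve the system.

Coefficient matrix A = [[0, -6], [2, -7]].
Characteristic polynomial det(A - λI) = λ^2 + 7λ + 12 = 0.
Eigenvalues λ = -3, -4.
For λ=-3: (A-λI) row 1 is [3, -6], so an eigenvector is (2, 1).
For λ=-4: (A-λI) row 1 is [4, -6], so an eigenvector is (-3, -2).
General solution: C_1e^(-3t)(2,1) + C_2e^(-4t)(-3,-2).

u(t) = 2C_1e^(-3t) - 3C_2e^(-4t), v(t) = C_1e^(-3t) - 2C_2e^(-4t)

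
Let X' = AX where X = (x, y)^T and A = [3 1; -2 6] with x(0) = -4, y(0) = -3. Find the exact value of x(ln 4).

-256

A = [[3,1],[-2,6]]; eigenvalues λ = 4, 5.
Eigenvectors: (-1,-1) for λ=4, (1,2) for λ=5.
From the initial condition, c_1 = 5, c_2 = 1.
x(ln 4) = (5)(4^4)(-1) + (1)(4^5)(1) = -256.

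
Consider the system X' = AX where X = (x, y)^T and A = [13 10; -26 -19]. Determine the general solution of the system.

Coefficient matrix A = [[13, 10], [-26, -19]].
Characteristic polynomial det(A - λI) = λ^2 + 6λ + 13 = 0.
Eigenvalues λ = -3 ± 2i (complex conjugate pair).
For λ=-3+2i: an eigenvector is (1,-2) - i(-2,3) = (1 + 2i, -2 - 3i).
A real fundamental pair from Re and Im of e^((-3+2i)t)v: X_1 = e^(-3t)(cos(2t)·(1,-2) + sin(2t)·(-2,3)), X_2 = e^(-3t)(sin(2t)·(1,-2) - cos(2t)·(-2,3)).
General solution: K_1X_1 + K_2X_2.

x(t) = -2K_1e^(-3t)sin(2t) + K_1e^(-3t)cos(2t) + K_2e^(-3t)sin(2t) + 2K_2e^(-3t)cos(2t), y(t) = 3K_1e^(-3t)sin(2t) - 2K_1e^(-3t)cos(2t) - 2K_2e^(-3t)sin(2t) - 3K_2e^(-3t)cos(2t)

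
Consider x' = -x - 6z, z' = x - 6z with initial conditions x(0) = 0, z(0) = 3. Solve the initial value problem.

x(t) = -18e^(-3t) + 18e^(-4t), z(t) = -6e^(-3t) + 9e^(-4t)

Coefficient matrix A = [[-1, -6], [1, -6]].
Characteristic polynomial det(A - λI) = λ^2 + 7λ + 12 = 0.
Eigenvalues λ = -4, -3.
For λ=-4: (A-λI) row 1 is [3, -6], so an eigenvector is (-2, -1).
For λ=-3: (A-λI) row 1 is [2, -6], so an eigenvector is (-3, -1).
General solution: c_1e^(-4t)(-2,-1) + c_2e^(-3t)(-3,-1).
Applying x(0)=0, z(0)=3 gives c_1=-9, c_2=6.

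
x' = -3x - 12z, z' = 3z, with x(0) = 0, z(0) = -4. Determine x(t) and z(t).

Coefficient matrix A = [[-3, -12], [0, 3]].
Characteristic polynomial det(A - λI) = λ^2 - 9 = 0.
Eigenvalues λ = 3, -3.
For λ=3: (A-λI) row 1 is [-6, -12], so an eigenvector is (2, -1).
For λ=-3: (A-λI) row 1 is [0, -12], so an eigenvector is (1, 0).
General solution: K_1e^(3t)(2,-1) + K_2e^(-3t)(1,0).
Applying x(0)=0, z(0)=-4 gives K_1=4, K_2=-8.

x(t) = 8e^(3t) - 8e^(-3t), z(t) = -4e^(3t)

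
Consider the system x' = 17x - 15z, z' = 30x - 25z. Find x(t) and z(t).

x(t) = 2c_1e^(-4t)sin(3t) + c_1e^(-4t)cos(3t) + c_2e^(-4t)sin(3t) - 2c_2e^(-4t)cos(3t), z(t) = 3c_1e^(-4t)sin(3t) + c_1e^(-4t)cos(3t) + c_2e^(-4t)sin(3t) - 3c_2e^(-4t)cos(3t)

Coefficient matrix A = [[17, -15], [30, -25]].
Characteristic polynomial det(A - λI) = λ^2 + 8λ + 25 = 0.
Eigenvalues λ = -4 ± 3i (complex conjugate pair).
For λ=-4+3i: an eigenvector is (1,1) - i(2,3) = (1 - 2i, 1 - 3i).
A real fundamental pair from Re and Im of e^((-4+3i)t)v: X_1 = e^(-4t)(cos(3t)·(1,1) + sin(3t)·(2,3)), X_2 = e^(-4t)(sin(3t)·(1,1) - cos(3t)·(2,3)).
General solution: c_1X_1 + c_2X_2.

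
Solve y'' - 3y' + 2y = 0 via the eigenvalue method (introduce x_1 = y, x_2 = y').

Let x_1 = y, x_2 = y'. Then x_1' = x_2 and x_2' = -2x_1 + 3x_2.
A = [[0,1],[-2,3]]; det(A-λI) = λ^2 - 3λ + 2.
Eigenvalues λ = 2, 1 with eigenvectors (1,2), (1,1).

y(t) = K_1e^(2t) + K_2e^(t)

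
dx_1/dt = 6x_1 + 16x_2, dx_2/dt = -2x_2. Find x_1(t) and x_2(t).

Coefficient matrix A = [[6, 16], [0, -2]].
Characteristic polynomial det(A - λI) = λ^2 - 4λ - 12 = 0.
Eigenvalues λ = 6, -2.
For λ=6: (A-λI) row 1 is [0, 16], so an eigenvector is (1, 0).
For λ=-2: (A-λI) row 1 is [8, 16], so an eigenvector is (2, -1).
General solution: C_1e^(6t)(1,0) + C_2e^(-2t)(2,-1).

x_1(t) = C_1e^(6t) + 2C_2e^(-2t), x_2(t) = -C_2e^(-2t)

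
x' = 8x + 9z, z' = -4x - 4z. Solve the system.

Coefficient matrix A = [[8, 9], [-4, -4]].
Characteristic polynomial det(A - λI) = λ^2 - 4λ + 4 = 0.
Single eigenvalue λ = 2 with algebraic multiplicity 2.
Eigenvector v = (3,-2); generalized eigenvector w with (A-λI)w=v is (-1,1).
General solution: e^(2t)[C_1·v + C_2·(t·v + w)].

x(t) = 3C_1e^(2t) + 3C_2te^(2t) - C_2e^(2t), z(t) = -2C_1e^(2t) - 2C_2te^(2t) + C_2e^(2t)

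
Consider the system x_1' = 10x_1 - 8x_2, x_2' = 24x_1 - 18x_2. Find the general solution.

x_1(t) = c_1e^(-6t) - 2c_2e^(-2t), x_2(t) = 2c_1e^(-6t) - 3c_2e^(-2t)

Coefficient matrix A = [[10, -8], [24, -18]].
Characteristic polynomial det(A - λI) = λ^2 + 8λ + 12 = 0.
Eigenvalues λ = -6, -2.
For λ=-6: (A-λI) row 1 is [16, -8], so an eigenvector is (1, 2).
For λ=-2: (A-λI) row 1 is [12, -8], so an eigenvector is (-2, -3).
General solution: c_1e^(-6t)(1,2) + c_2e^(-2t)(-2,-3).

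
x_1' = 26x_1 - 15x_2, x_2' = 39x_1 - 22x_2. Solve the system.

x_1(t) = -K_1e^(2t)sin(3t) - 2K_1e^(2t)cos(3t) - 2K_2e^(2t)sin(3t) + K_2e^(2t)cos(3t), x_2(t) = -2K_1e^(2t)sin(3t) - 3K_1e^(2t)cos(3t) - 3K_2e^(2t)sin(3t) + 2K_2e^(2t)cos(3t)

Coefficient matrix A = [[26, -15], [39, -22]].
Characteristic polynomial det(A - λI) = λ^2 - 4λ + 13 = 0.
Eigenvalues λ = 2 ± 3i (complex conjugate pair).
For λ=2+3i: an eigenvector is (-2,-3) - i(-1,-2) = (-2 + i, -3 + 2i).
A real fundamental pair from Re and Im of e^((2+3i)t)v: X_1 = e^(2t)(cos(3t)·(-2,-3) + sin(3t)·(-1,-2)), X_2 = e^(2t)(sin(3t)·(-2,-3) - cos(3t)·(-1,-2)).
General solution: K_1X_1 + K_2X_2.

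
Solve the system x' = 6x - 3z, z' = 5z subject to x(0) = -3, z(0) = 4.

Coefficient matrix A = [[6, -3], [0, 5]].
Characteristic polynomial det(A - λI) = λ^2 - 11λ + 30 = 0.
Eigenvalues λ = 6, 5.
For λ=6: (A-λI) row 1 is [0, -3], so an eigenvector is (-1, 0).
For λ=5: (A-λI) row 1 is [1, -3], so an eigenvector is (-3, -1).
General solution: K_1e^(6t)(-1,0) + K_2e^(5t)(-3,-1).
Applying x(0)=-3, z(0)=4 gives K_1=15, K_2=-4.

x(t) = -15e^(6t) + 12e^(5t), z(t) = 4e^(5t)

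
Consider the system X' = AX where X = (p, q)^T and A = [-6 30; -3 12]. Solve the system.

Coefficient matrix A = [[-6, 30], [-3, 12]].
Characteristic polynomial det(A - λI) = λ^2 - 6λ + 18 = 0.
Eigenvalues λ = 3 ± 3i (complex conjugate pair).
For λ=3+3i: an eigenvector is (-1,0) - i(3,1) = (-1 - 3i, 0 - i).
A real fundamental pair from Re and Im of e^((3+3i)t)v: X_1 = e^(3t)(cos(3t)·(-1,0) + sin(3t)·(3,1)), X_2 = e^(3t)(sin(3t)·(-1,0) - cos(3t)·(3,1)).
General solution: c_1X_1 + c_2X_2.

p(t) = 3c_1e^(3t)sin(3t) - c_1e^(3t)cos(3t) - c_2e^(3t)sin(3t) - 3c_2e^(3t)cos(3t), q(t) = c_1e^(3t)sin(3t) - c_2e^(3t)cos(3t)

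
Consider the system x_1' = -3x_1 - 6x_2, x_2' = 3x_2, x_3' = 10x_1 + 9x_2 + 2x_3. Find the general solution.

Coefficient matrix A = [[-3, -6, 0], [0, 3, 0], [10, 9, 2]].
det(A - λI) = 0 gives eigenvalues λ = 2, 3, -3.
For λ=2: eigenvector (0,0,1).
For λ=3: eigenvector (-1,1,-1).
For λ=-3: eigenvector (1,0,-2).
General solution: c_1e^(2t)(0,0,1) + c_2e^(3t)(-1,1,-1) + c_3e^(-3t)(1,0,-2).

x_1(t) = -c_2e^(3t) + c_3e^(-3t), x_2(t) = c_2e^(3t), x_3(t) = c_1e^(2t) - c_2e^(3t) - 2c_3e^(-3t)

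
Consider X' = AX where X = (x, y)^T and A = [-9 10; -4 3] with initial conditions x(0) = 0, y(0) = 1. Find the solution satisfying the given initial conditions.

x(t) = 5e^(-3t)sin(2t), y(t) = 3e^(-3t)sin(2t) + e^(-3t)cos(2t)

Coefficient matrix A = [[-9, 10], [-4, 3]].
Characteristic polynomial det(A - λI) = λ^2 + 6λ + 13 = 0.
Eigenvalues λ = -3 ± 2i (complex conjugate pair).
For λ=-3+2i: an eigenvector is (-2,-1) - i(1,1) = (-2 - i, -1 - i).
A real fundamental pair from Re and Im of e^((-3+2i)t)v: X_1 = e^(-3t)(cos(2t)·(-2,-1) + sin(2t)·(1,1)), X_2 = e^(-3t)(sin(2t)·(-2,-1) - cos(2t)·(1,1)).
General solution: K_1X_1 + K_2X_2.
Applying x(0)=0, y(0)=1 gives K_1=1, K_2=-2.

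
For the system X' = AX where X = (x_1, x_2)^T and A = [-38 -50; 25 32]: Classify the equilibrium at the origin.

A = [[-38,-50],[25,32]]; det(A-λI) = λ^2 + 6λ + 34.
λ = -3 ± 5i: negative real part.

stable spiral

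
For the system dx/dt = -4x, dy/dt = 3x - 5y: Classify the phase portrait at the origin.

stable node

A = [[-4,0],[3,-5]]; det(A-λI) = λ^2 + 9λ + 20.
λ = -5, -4: both negative.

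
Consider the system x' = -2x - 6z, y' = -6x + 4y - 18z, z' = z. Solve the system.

x(t) = C_1e^(-2t) - 2C_3e^(t), y(t) = C_1e^(-2t) + C_2e^(4t) + 2C_3e^(t), z(t) = C_3e^(t)

Coefficient matrix A = [[-2, 0, -6], [-6, 4, -18], [0, 0, 1]].
det(A - λI) = 0 gives eigenvalues λ = -2, 4, 1.
For λ=-2: eigenvector (1,1,0).
For λ=4: eigenvector (0,1,0).
For λ=1: eigenvector (-2,2,1).
General solution: C_1e^(-2t)(1,1,0) + C_2e^(4t)(0,1,0) + C_3e^(t)(-2,2,1).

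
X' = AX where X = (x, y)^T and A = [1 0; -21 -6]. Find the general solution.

Coefficient matrix A = [[1, 0], [-21, -6]].
Characteristic polynomial det(A - λI) = λ^2 + 5λ - 6 = 0.
Eigenvalues λ = 1, -6.
For λ=1: (A-λI) row 2 is [-21, -7], so an eigenvector is (-1, 3).
For λ=-6: (A-λI) row 1 is [7, 0], so an eigenvector is (0, -1).
General solution: C_1e^(t)(-1,3) + C_2e^(-6t)(0,-1).

x(t) = -C_1e^(t), y(t) = 3C_1e^(t) - C_2e^(-6t)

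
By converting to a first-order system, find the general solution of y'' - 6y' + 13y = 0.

Let x_1 = y, x_2 = y'. Then x_1' = x_2 and x_2' = -13x_1 + 6x_2.
A = [[0,1],[-13,6]]; det(A-λI) = λ^2 - 6λ + 13.
Eigenvalues λ = 3 ± 2i.

y(t) = K_1e^(3t)cos(2t) + K_2e^(3t)sin(2t)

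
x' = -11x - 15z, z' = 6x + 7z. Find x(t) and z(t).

x(t) = c_1e^(-2t)sin(3t) - 2c_1e^(-2t)cos(3t) - 2c_2e^(-2t)sin(3t) - c_2e^(-2t)cos(3t), z(t) = -c_1e^(-2t)sin(3t) + c_1e^(-2t)cos(3t) + c_2e^(-2t)sin(3t) + c_2e^(-2t)cos(3t)

Coefficient matrix A = [[-11, -15], [6, 7]].
Characteristic polynomial det(A - λI) = λ^2 + 4λ + 13 = 0.
Eigenvalues λ = -2 ± 3i (complex conjugate pair).
For λ=-2+3i: an eigenvector is (-2,1) - i(1,-1) = (-2 - i, 1 + i).
A real fundamental pair from Re and Im of e^((-2+3i)t)v: X_1 = e^(-2t)(cos(3t)·(-2,1) + sin(3t)·(1,-1)), X_2 = e^(-2t)(sin(3t)·(-2,1) - cos(3t)·(1,-1)).
General solution: c_1X_1 + c_2X_2.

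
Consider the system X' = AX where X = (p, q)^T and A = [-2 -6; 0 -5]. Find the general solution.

p(t) = K_1e^(-2t) - 2K_2e^(-5t), q(t) = -K_2e^(-5t)

Coefficient matrix A = [[-2, -6], [0, -5]].
Characteristic polynomial det(A - λI) = λ^2 + 7λ + 10 = 0.
Eigenvalues λ = -2, -5.
For λ=-2: (A-λI) row 1 is [0, -6], so an eigenvector is (1, 0).
For λ=-5: (A-λI) row 1 is [3, -6], so an eigenvector is (-2, -1).
General solution: K_1e^(-2t)(1,0) + K_2e^(-5t)(-2,-1).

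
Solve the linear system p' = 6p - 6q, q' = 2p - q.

p(t) = 3c_1e^(2t) - 2c_2e^(3t), q(t) = 2c_1e^(2t) - c_2e^(3t)

Coefficient matrix A = [[6, -6], [2, -1]].
Characteristic polynomial det(A - λI) = λ^2 - 5λ + 6 = 0.
Eigenvalues λ = 2, 3.
For λ=2: (A-λI) row 1 is [4, -6], so an eigenvector is (3, 2).
For λ=3: (A-λI) row 1 is [3, -6], so an eigenvector is (-2, -1).
General solution: c_1e^(2t)(3,2) + c_2e^(3t)(-2,-1).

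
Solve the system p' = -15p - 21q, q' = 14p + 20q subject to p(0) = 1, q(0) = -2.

p(t) = 4e^(6t) - 3e^(-t), q(t) = -4e^(6t) + 2e^(-t)

Coefficient matrix A = [[-15, -21], [14, 20]].
Characteristic polynomial det(A - λI) = λ^2 - 5λ - 6 = 0.
Eigenvalues λ = -1, 6.
For λ=-1: (A-λI) row 1 is [-14, -21], so an eigenvector is (3, -2).
For λ=6: (A-λI) row 1 is [-21, -21], so an eigenvector is (-1, 1).
General solution: c_1e^(-t)(3,-2) + c_2e^(6t)(-1,1).
Applying p(0)=1, q(0)=-2 gives c_1=-1, c_2=-4.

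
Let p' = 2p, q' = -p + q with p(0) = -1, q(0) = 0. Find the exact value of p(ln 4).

-16

A = [[2,0],[-1,1]]; eigenvalues λ = 1, 2.
Eigenvectors: (0,1) for λ=1, (1,-1) for λ=2.
From the initial condition, c_1 = -1, c_2 = -1.
p(ln 4) = (-1)(4^1)(0) + (-1)(4^2)(1) = -16.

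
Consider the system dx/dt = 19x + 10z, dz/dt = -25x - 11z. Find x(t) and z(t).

x(t) = -c_1e^(4t)sin(5t) - c_1e^(4t)cos(5t) - c_2e^(4t)sin(5t) + c_2e^(4t)cos(5t), z(t) = 2c_1e^(4t)sin(5t) + c_1e^(4t)cos(5t) + c_2e^(4t)sin(5t) - 2c_2e^(4t)cos(5t)

Coefficient matrix A = [[19, 10], [-25, -11]].
Characteristic polynomial det(A - λI) = λ^2 - 8λ + 41 = 0.
Eigenvalues λ = 4 ± 5i (complex conjugate pair).
For λ=4+5i: an eigenvector is (-1,1) - i(-1,2) = (-1 + i, 1 - 2i).
A real fundamental pair from Re and Im of e^((4+5i)t)v: X_1 = e^(4t)(cos(5t)·(-1,1) + sin(5t)·(-1,2)), X_2 = e^(4t)(sin(5t)·(-1,1) - cos(5t)·(-1,2)).
General solution: c_1X_1 + c_2X_2.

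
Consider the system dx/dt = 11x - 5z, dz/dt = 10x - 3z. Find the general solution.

x(t) = -2c_1e^(4t)sin(t) - c_1e^(4t)cos(t) - c_2e^(4t)sin(t) + 2c_2e^(4t)cos(t), z(t) = -3c_1e^(4t)sin(t) - c_1e^(4t)cos(t) - c_2e^(4t)sin(t) + 3c_2e^(4t)cos(t)

Coefficient matrix A = [[11, -5], [10, -3]].
Characteristic polynomial det(A - λI) = λ^2 - 8λ + 17 = 0.
Eigenvalues λ = 4 ± i (complex conjugate pair).
For λ=4+i: an eigenvector is (-1,-1) - i(-2,-3) = (-1 + 2i, -1 + 3i).
A real fundamental pair from Re and Im of e^((4+i)t)v: X_1 = e^(4t)(cos(t)·(-1,-1) + sin(t)·(-2,-3)), X_2 = e^(4t)(sin(t)·(-1,-1) - cos(t)·(-2,-3)).
General solution: c_1X_1 + c_2X_2.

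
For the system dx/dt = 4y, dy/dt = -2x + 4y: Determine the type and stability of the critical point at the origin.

unstable spiral

A = [[0,4],[-2,4]]; det(A-λI) = λ^2 - 4λ + 8.
λ = 2 ± 2i: positive real part.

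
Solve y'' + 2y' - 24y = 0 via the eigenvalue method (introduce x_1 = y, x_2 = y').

y(t) = K_1e^(4t) + K_2e^(-6t)

Let x_1 = y, x_2 = y'. Then x_1' = x_2 and x_2' = 24x_1 - 2x_2.
A = [[0,1],[24,-2]]; det(A-λI) = λ^2 + 2λ - 24.
Eigenvalues λ = 4, -6 with eigenvectors (1,4), (1,-6).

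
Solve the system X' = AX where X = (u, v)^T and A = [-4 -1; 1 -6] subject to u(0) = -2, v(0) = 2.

Coefficient matrix A = [[-4, -1], [1, -6]].
Characteristic polynomial det(A - λI) = λ^2 + 10λ + 25 = 0.
Single eigenvalue λ = -5 with algebraic multiplicity 2.
Eigenvector v = (-1,-1); generalized eigenvector w with (A-λI)w=v is (0,1).
General solution: e^(-5t)[C_1·v + C_2·(t·v + w)].
Applying u(0)=-2, v(0)=2 gives C_1=2, C_2=4.

u(t) = -4te^(-5t) - 2e^(-5t), v(t) = -4te^(-5t) + 2e^(-5t)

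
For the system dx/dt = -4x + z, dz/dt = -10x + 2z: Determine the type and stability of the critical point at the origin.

A = [[-4,1],[-10,2]]; det(A-λI) = λ^2 + 2λ + 2.
λ = -1 ± i: negative real part.

stable spiral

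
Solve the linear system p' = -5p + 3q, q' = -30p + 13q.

p(t) = -C_1e^(4t)cos(3t) - C_2e^(4t)sin(3t), q(t) = C_1e^(4t)sin(3t) - 3C_1e^(4t)cos(3t) - 3C_2e^(4t)sin(3t) - C_2e^(4t)cos(3t)

Coefficient matrix A = [[-5, 3], [-30, 13]].
Characteristic polynomial det(A - λI) = λ^2 - 8λ + 25 = 0.
Eigenvalues λ = 4 ± 3i (complex conjugate pair).
For λ=4+3i: an eigenvector is (-1,-3) - i(0,1) = (-1, -3 - i).
A real fundamental pair from Re and Im of e^((4+3i)t)v: X_1 = e^(4t)(cos(3t)·(-1,-3) + sin(3t)·(0,1)), X_2 = e^(4t)(sin(3t)·(-1,-3) - cos(3t)·(0,1)).
General solution: C_1X_1 + C_2X_2.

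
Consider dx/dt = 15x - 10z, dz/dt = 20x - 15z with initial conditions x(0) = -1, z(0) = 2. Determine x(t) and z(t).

x(t) = -4e^(5t) + 3e^(-5t), z(t) = -4e^(5t) + 6e^(-5t)

Coefficient matrix A = [[15, -10], [20, -15]].
Characteristic polynomial det(A - λI) = λ^2 - 25 = 0.
Eigenvalues λ = -5, 5.
For λ=-5: (A-λI) row 1 is [20, -10], so an eigenvector is (-1, -2).
For λ=5: (A-λI) row 1 is [10, -10], so an eigenvector is (-1, -1).
General solution: c_1e^(-5t)(-1,-2) + c_2e^(5t)(-1,-1).
Applying x(0)=-1, z(0)=2 gives c_1=-3, c_2=4.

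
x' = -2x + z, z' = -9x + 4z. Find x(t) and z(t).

x(t) = c_1e^(t) + c_2te^(t), z(t) = 3c_1e^(t) + 3c_2te^(t) + c_2e^(t)

Coefficient matrix A = [[-2, 1], [-9, 4]].
Characteristic polynomial det(A - λI) = λ^2 - 2λ + 1 = 0.
Single eigenvalue λ = 1 with algebraic multiplicity 2.
Eigenvector v = (1,3); generalized eigenvector w with (A-λI)w=v is (0,1).
General solution: e^(t)[c_1·v + c_2·(t·v + w)].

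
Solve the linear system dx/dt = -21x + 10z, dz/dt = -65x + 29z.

x(t) = -c_1e^(4t)sin(5t) + c_1e^(4t)cos(5t) + c_2e^(4t)sin(5t) + c_2e^(4t)cos(5t), z(t) = -3c_1e^(4t)sin(5t) + 2c_1e^(4t)cos(5t) + 2c_2e^(4t)sin(5t) + 3c_2e^(4t)cos(5t)

Coefficient matrix A = [[-21, 10], [-65, 29]].
Characteristic polynomial det(A - λI) = λ^2 - 8λ + 41 = 0.
Eigenvalues λ = 4 ± 5i (complex conjugate pair).
For λ=4+5i: an eigenvector is (1,2) - i(-1,-3) = (1 + i, 2 + 3i).
A real fundamental pair from Re and Im of e^((4+5i)t)v: X_1 = e^(4t)(cos(5t)·(1,2) + sin(5t)·(-1,-3)), X_2 = e^(4t)(sin(5t)·(1,2) - cos(5t)·(-1,-3)).
General solution: c_1X_1 + c_2X_2.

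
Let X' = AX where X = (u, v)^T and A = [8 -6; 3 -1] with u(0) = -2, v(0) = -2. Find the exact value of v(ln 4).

A = [[8,-6],[3,-1]]; eigenvalues λ = 2, 5.
Eigenvectors: (-1,-1) for λ=2, (2,1) for λ=5.
From the initial condition, c_1 = 2, c_2 = 0.
v(ln 4) = (2)(4^2)(-1) + (0)(4^5)(1) = -32.

-32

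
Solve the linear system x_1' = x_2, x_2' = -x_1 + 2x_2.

x_1(t) = c_1e^(t) + c_2te^(t) - 2c_2e^(t), x_2(t) = c_1e^(t) + c_2te^(t) - c_2e^(t)

Coefficient matrix A = [[0, 1], [-1, 2]].
Characteristic polynomial det(A - λI) = λ^2 - 2λ + 1 = 0.
Single eigenvalue λ = 1 with algebraic multiplicity 2.
Eigenvector v = (1,1); generalized eigenvector w with (A-λI)w=v is (-2,-1).
General solution: e^(t)[c_1·v + c_2·(t·v + w)].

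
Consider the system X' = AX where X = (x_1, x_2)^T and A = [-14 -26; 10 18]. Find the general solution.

x_1(t) = -3C_1e^(2t)sin(2t) + 2C_1e^(2t)cos(2t) + 2C_2e^(2t)sin(2t) + 3C_2e^(2t)cos(2t), x_2(t) = 2C_1e^(2t)sin(2t) - C_1e^(2t)cos(2t) - C_2e^(2t)sin(2t) - 2C_2e^(2t)cos(2t)

Coefficient matrix A = [[-14, -26], [10, 18]].
Characteristic polynomial det(A - λI) = λ^2 - 4λ + 8 = 0.
Eigenvalues λ = 2 ± 2i (complex conjugate pair).
For λ=2+2i: an eigenvector is (2,-1) - i(-3,2) = (2 + 3i, -1 - 2i).
A real fundamental pair from Re and Im of e^((2+2i)t)v: X_1 = e^(2t)(cos(2t)·(2,-1) + sin(2t)·(-3,2)), X_2 = e^(2t)(sin(2t)·(2,-1) - cos(2t)·(-3,2)).
General solution: C_1X_1 + C_2X_2.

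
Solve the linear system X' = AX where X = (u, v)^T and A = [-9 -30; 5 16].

Coefficient matrix A = [[-9, -30], [5, 16]].
Characteristic polynomial det(A - λI) = λ^2 - 7λ + 6 = 0.
Eigenvalues λ = 1, 6.
For λ=1: (A-λI) row 1 is [-10, -30], so an eigenvector is (-3, 1).
For λ=6: (A-λI) row 1 is [-15, -30], so an eigenvector is (-2, 1).
General solution: K_1e^(t)(-3,1) + K_2e^(6t)(-2,1).

u(t) = -3K_1e^(t) - 2K_2e^(6t), v(t) = K_1e^(t) + K_2e^(6t)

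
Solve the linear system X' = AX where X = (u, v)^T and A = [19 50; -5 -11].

Coefficient matrix A = [[19, 50], [-5, -11]].
Characteristic polynomial det(A - λI) = λ^2 - 8λ + 41 = 0.
Eigenvalues λ = 4 ± 5i (complex conjugate pair).
For λ=4+5i: an eigenvector is (-3,1) - i(1,0) = (-3 - i, 1).
A real fundamental pair from Re and Im of e^((4+5i)t)v: X_1 = e^(4t)(cos(5t)·(-3,1) + sin(5t)·(1,0)), X_2 = e^(4t)(sin(5t)·(-3,1) - cos(5t)·(1,0)).
General solution: C_1X_1 + C_2X_2.

u(t) = C_1e^(4t)sin(5t) - 3C_1e^(4t)cos(5t) - 3C_2e^(4t)sin(5t) - C_2e^(4t)cos(5t), v(t) = C_1e^(4t)cos(5t) + C_2e^(4t)sin(5t)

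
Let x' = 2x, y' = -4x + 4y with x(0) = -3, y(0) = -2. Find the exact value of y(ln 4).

928

A = [[2,0],[-4,4]]; eigenvalues λ = 4, 2.
Eigenvectors: (0,-1) for λ=4, (1,2) for λ=2.
From the initial condition, c_1 = -4, c_2 = -3.
y(ln 4) = (-4)(4^4)(-1) + (-3)(4^2)(2) = 928.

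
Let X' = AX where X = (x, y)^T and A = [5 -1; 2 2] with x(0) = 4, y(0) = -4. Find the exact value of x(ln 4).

A = [[5,-1],[2,2]]; eigenvalues λ = 3, 4.
Eigenvectors: (1,2) for λ=3, (-1,-1) for λ=4.
From the initial condition, c_1 = -8, c_2 = -12.
x(ln 4) = (-8)(4^3)(1) + (-12)(4^4)(-1) = 2560.

2560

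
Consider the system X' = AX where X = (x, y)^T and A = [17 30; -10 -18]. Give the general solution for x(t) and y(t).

x(t) = -2K_1e^(2t) + 3K_2e^(-3t), y(t) = K_1e^(2t) - 2K_2e^(-3t)

Coefficient matrix A = [[17, 30], [-10, -18]].
Characteristic polynomial det(A - λI) = λ^2 + λ - 6 = 0.
Eigenvalues λ = 2, -3.
For λ=2: (A-λI) row 1 is [15, 30], so an eigenvector is (-2, 1).
For λ=-3: (A-λI) row 1 is [20, 30], so an eigenvector is (3, -2).
General solution: K_1e^(2t)(-2,1) + K_2e^(-3t)(3,-2).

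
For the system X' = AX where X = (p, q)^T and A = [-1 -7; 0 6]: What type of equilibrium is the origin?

saddle

A = [[-1,-7],[0,6]]; det(A-λI) = λ^2 - 5λ - 6.
λ = -1, 6: opposite signs.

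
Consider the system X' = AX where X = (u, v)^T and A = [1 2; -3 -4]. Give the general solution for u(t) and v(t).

Coefficient matrix A = [[1, 2], [-3, -4]].
Characteristic polynomial det(A - λI) = λ^2 + 3λ + 2 = 0.
Eigenvalues λ = -2, -1.
For λ=-2: (A-λI) row 1 is [3, 2], so an eigenvector is (2, -3).
For λ=-1: (A-λI) row 1 is [2, 2], so an eigenvector is (-1, 1).
General solution: c_1e^(-2t)(2,-3) + c_2e^(-t)(-1,1).

u(t) = 2c_1e^(-2t) - c_2e^(-t), v(t) = -3c_1e^(-2t) + c_2e^(-t)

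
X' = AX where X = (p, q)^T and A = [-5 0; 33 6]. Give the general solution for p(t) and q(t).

p(t) = c_1e^(-5t), q(t) = -3c_1e^(-5t) - c_2e^(6t)

Coefficient matrix A = [[-5, 0], [33, 6]].
Characteristic polynomial det(A - λI) = λ^2 - λ - 30 = 0.
Eigenvalues λ = -5, 6.
For λ=-5: (A-λI) row 2 is [33, 11], so an eigenvector is (1, -3).
For λ=6: (A-λI) row 1 is [-11, 0], so an eigenvector is (0, -1).
General solution: c_1e^(-5t)(1,-3) + c_2e^(6t)(0,-1).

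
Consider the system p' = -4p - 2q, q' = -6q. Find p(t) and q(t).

Coefficient matrix A = [[-4, -2], [0, -6]].
Characteristic polynomial det(A - λI) = λ^2 + 10λ + 24 = 0.
Eigenvalues λ = -6, -4.
For λ=-6: (A-λI) row 1 is [2, -2], so an eigenvector is (-1, -1).
For λ=-4: (A-λI) row 1 is [0, -2], so an eigenvector is (1, 0).
General solution: C_1e^(-6t)(-1,-1) + C_2e^(-4t)(1,0).

p(t) = -C_1e^(-6t) + C_2e^(-4t), q(t) = -C_1e^(-6t)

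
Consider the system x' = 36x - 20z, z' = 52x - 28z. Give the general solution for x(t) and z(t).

Coefficient matrix A = [[36, -20], [52, -28]].
Characteristic polynomial det(A - λI) = λ^2 - 8λ + 32 = 0.
Eigenvalues λ = 4 ± 4i (complex conjugate pair).
For λ=4+4i: an eigenvector is (-1,-2) - i(2,3) = (-1 - 2i, -2 - 3i).
A real fundamental pair from Re and Im of e^((4+4i)t)v: X_1 = e^(4t)(cos(4t)·(-1,-2) + sin(4t)·(2,3)), X_2 = e^(4t)(sin(4t)·(-1,-2) - cos(4t)·(2,3)).
General solution: C_1X_1 + C_2X_2.

x(t) = 2C_1e^(4t)sin(4t) - C_1e^(4t)cos(4t) - C_2e^(4t)sin(4t) - 2C_2e^(4t)cos(4t), z(t) = 3C_1e^(4t)sin(4t) - 2C_1e^(4t)cos(4t) - 2C_2e^(4t)sin(4t) - 3C_2e^(4t)cos(4t)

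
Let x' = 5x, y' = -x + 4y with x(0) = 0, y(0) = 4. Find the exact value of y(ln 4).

A = [[5,0],[-1,4]]; eigenvalues λ = 4, 5.
Eigenvectors: (0,-1) for λ=4, (-1,1) for λ=5.
From the initial condition, c_1 = -4, c_2 = 0.
y(ln 4) = (-4)(4^4)(-1) + (0)(4^5)(1) = 1024.

1024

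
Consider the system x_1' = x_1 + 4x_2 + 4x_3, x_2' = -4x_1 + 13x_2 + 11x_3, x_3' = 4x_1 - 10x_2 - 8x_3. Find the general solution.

x_1(t) = K_1e^(t) + 2K_2e^(3t), x_2(t) = 4K_1e^(t) + 3K_2e^(3t) + K_3e^(2t), x_3(t) = -4K_1e^(t) - 2K_2e^(3t) - K_3e^(2t)

Coefficient matrix A = [[1, 4, 4], [-4, 13, 11], [4, -10, -8]].
det(A - λI) = 0 gives eigenvalues λ = 1, 3, 2.
For λ=1: eigenvector (1,4,-4).
For λ=3: eigenvector (2,3,-2).
For λ=2: eigenvector (0,1,-1).
General solution: K_1e^(t)(1,4,-4) + K_2e^(3t)(2,3,-2) + K_3e^(2t)(0,1,-1).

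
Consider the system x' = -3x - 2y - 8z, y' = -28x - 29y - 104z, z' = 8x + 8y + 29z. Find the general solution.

Coefficient matrix A = [[-3, -2, -8], [-28, -29, -104], [8, 8, 29]].
det(A - λI) = 0 gives eigenvalues λ = -1, 1, -3.
For λ=-1: eigenvector (1,-1,0).
For λ=1: eigenvector (1,6,-2).
For λ=-3: eigenvector (0,-4,1).
General solution: C_1e^(-t)(1,-1,0) + C_2e^(t)(1,6,-2) + C_3e^(-3t)(0,-4,1).

x(t) = C_1e^(-t) + C_2e^(t), y(t) = -C_1e^(-t) + 6C_2e^(t) - 4C_3e^(-3t), z(t) = -2C_2e^(t) + C_3e^(-3t)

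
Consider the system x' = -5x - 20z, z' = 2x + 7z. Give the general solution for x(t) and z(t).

Coefficient matrix A = [[-5, -20], [2, 7]].
Characteristic polynomial det(A - λI) = λ^2 - 2λ + 5 = 0.
Eigenvalues λ = 1 ± 2i (complex conjugate pair).
For λ=1+2i: an eigenvector is (-3,1) - i(-1,0) = (-3 + i, 1).
A real fundamental pair from Re and Im of e^((1+2i)t)v: X_1 = e^(t)(cos(2t)·(-3,1) + sin(2t)·(-1,0)), X_2 = e^(t)(sin(2t)·(-3,1) - cos(2t)·(-1,0)).
General solution: c_1X_1 + c_2X_2.

x(t) = -c_1e^(t)sin(2t) - 3c_1e^(t)cos(2t) - 3c_2e^(t)sin(2t) + c_2e^(t)cos(2t), z(t) = c_1e^(t)cos(2t) + c_2e^(t)sin(2t)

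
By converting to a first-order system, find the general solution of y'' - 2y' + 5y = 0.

y(t) = c_1e^(t)cos(2t) + c_2e^(t)sin(2t)

Let x_1 = y, x_2 = y'. Then x_1' = x_2 and x_2' = -5x_1 + 2x_2.
A = [[0,1],[-5,2]]; det(A-λI) = λ^2 - 2λ + 5.
Eigenvalues λ = 1 ± 2i.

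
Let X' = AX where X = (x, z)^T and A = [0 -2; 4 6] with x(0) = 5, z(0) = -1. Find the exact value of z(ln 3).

567

A = [[0,-2],[4,6]]; eigenvalues λ = 4, 2.
Eigenvectors: (1,-2) for λ=4, (-1,1) for λ=2.
From the initial condition, c_1 = -4, c_2 = -9.
z(ln 3) = (-4)(3^4)(-2) + (-9)(3^2)(1) = 567.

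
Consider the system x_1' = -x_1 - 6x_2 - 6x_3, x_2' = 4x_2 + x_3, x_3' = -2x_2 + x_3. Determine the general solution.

Coefficient matrix A = [[-1, -6, -6], [0, 4, 1], [0, -2, 1]].
det(A - λI) = 0 gives eigenvalues λ = 2, 3, -1.
For λ=2: eigenvector (-2,-1,2).
For λ=3: eigenvector (0,1,-1).
For λ=-1: eigenvector (1,0,0).
General solution: c_1e^(2t)(-2,-1,2) + c_2e^(3t)(0,1,-1) + c_3e^(-t)(1,0,0).

x_1(t) = -2c_1e^(2t) + c_3e^(-t), x_2(t) = -c_1e^(2t) + c_2e^(3t), x_3(t) = 2c_1e^(2t) - c_2e^(3t)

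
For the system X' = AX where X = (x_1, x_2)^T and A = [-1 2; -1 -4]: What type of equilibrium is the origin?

A = [[-1,2],[-1,-4]]; det(A-λI) = λ^2 + 5λ + 6.
λ = -2, -3: both negative.

stable node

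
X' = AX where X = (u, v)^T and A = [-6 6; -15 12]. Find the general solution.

Coefficient matrix A = [[-6, 6], [-15, 12]].
Characteristic polynomial det(A - λI) = λ^2 - 6λ + 18 = 0.
Eigenvalues λ = 3 ± 3i (complex conjugate pair).
For λ=3+3i: an eigenvector is (-1,-2) - i(-1,-1) = (-1 + i, -2 + i).
A real fundamental pair from Re and Im of e^((3+3i)t)v: X_1 = e^(3t)(cos(3t)·(-1,-2) + sin(3t)·(-1,-1)), X_2 = e^(3t)(sin(3t)·(-1,-2) - cos(3t)·(-1,-1)).
General solution: K_1X_1 + K_2X_2.

u(t) = -K_1e^(3t)sin(3t) - K_1e^(3t)cos(3t) - K_2e^(3t)sin(3t) + K_2e^(3t)cos(3t), v(t) = -K_1e^(3t)sin(3t) - 2K_1e^(3t)cos(3t) - 2K_2e^(3t)sin(3t) + K_2e^(3t)cos(3t)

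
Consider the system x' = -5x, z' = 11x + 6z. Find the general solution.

Coefficient matrix A = [[-5, 0], [11, 6]].
Characteristic polynomial det(A - λI) = λ^2 - λ - 30 = 0.
Eigenvalues λ = -5, 6.
For λ=-5: (A-λI) row 2 is [11, 11], so an eigenvector is (-1, 1).
For λ=6: (A-λI) row 1 is [-11, 0], so an eigenvector is (0, -1).
General solution: K_1e^(-5t)(-1,1) + K_2e^(6t)(0,-1).

x(t) = -K_1e^(-5t), z(t) = K_1e^(-5t) - K_2e^(6t)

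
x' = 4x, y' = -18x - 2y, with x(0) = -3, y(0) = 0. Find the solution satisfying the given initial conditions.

Coefficient matrix A = [[4, 0], [-18, -2]].
Characteristic polynomial det(A - λI) = λ^2 - 2λ - 8 = 0.
Eigenvalues λ = -2, 4.
For λ=-2: (A-λI) row 1 is [6, 0], so an eigenvector is (0, 1).
For λ=4: (A-λI) row 2 is [-18, -6], so an eigenvector is (1, -3).
General solution: C_1e^(-2t)(0,1) + C_2e^(4t)(1,-3).
Applying x(0)=-3, y(0)=0 gives C_1=-9, C_2=-3.

x(t) = -3e^(4t), y(t) = 9e^(4t) - 9e^(-2t)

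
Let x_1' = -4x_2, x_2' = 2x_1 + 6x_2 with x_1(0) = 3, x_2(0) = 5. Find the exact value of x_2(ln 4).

A = [[0,-4],[2,6]]; eigenvalues λ = 2, 4.
Eigenvectors: (-2,1) for λ=2, (-1,1) for λ=4.
From the initial condition, c_1 = -8, c_2 = 13.
x_2(ln 4) = (-8)(4^2)(1) + (13)(4^4)(1) = 3200.

3200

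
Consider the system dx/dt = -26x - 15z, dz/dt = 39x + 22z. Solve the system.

x(t) = -K_1e^(-2t)sin(3t) + 2K_1e^(-2t)cos(3t) + 2K_2e^(-2t)sin(3t) + K_2e^(-2t)cos(3t), z(t) = 2K_1e^(-2t)sin(3t) - 3K_1e^(-2t)cos(3t) - 3K_2e^(-2t)sin(3t) - 2K_2e^(-2t)cos(3t)

Coefficient matrix A = [[-26, -15], [39, 22]].
Characteristic polynomial det(A - λI) = λ^2 + 4λ + 13 = 0.
Eigenvalues λ = -2 ± 3i (complex conjugate pair).
For λ=-2+3i: an eigenvector is (2,-3) - i(-1,2) = (2 + i, -3 - 2i).
A real fundamental pair from Re and Im of e^((-2+3i)t)v: X_1 = e^(-2t)(cos(3t)·(2,-3) + sin(3t)·(-1,2)), X_2 = e^(-2t)(sin(3t)·(2,-3) - cos(3t)·(-1,2)).
General solution: K_1X_1 + K_2X_2.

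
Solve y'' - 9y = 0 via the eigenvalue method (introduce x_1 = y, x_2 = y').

y(t) = C_1e^(3t) + C_2e^(-3t)

Let x_1 = y, x_2 = y'. Then x_1' = x_2 and x_2' = 9x_1.
A = [[0,1],[9,0]]; det(A-λI) = λ^2 - 9.
Eigenvalues λ = 3, -3 with eigenvectors (1,3), (1,-3).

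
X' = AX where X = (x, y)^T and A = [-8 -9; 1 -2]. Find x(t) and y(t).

Coefficient matrix A = [[-8, -9], [1, -2]].
Characteristic polynomial det(A - λI) = λ^2 + 10λ + 25 = 0.
Single eigenvalue λ = -5 with algebraic multiplicity 2.
Eigenvector v = (3,-1); generalized eigenvector w with (A-λI)w=v is (-1,0).
General solution: e^(-5t)[K_1·v + K_2·(t·v + w)].

x(t) = 3K_1e^(-5t) + 3K_2te^(-5t) - K_2e^(-5t), y(t) = -K_1e^(-5t) - K_2te^(-5t)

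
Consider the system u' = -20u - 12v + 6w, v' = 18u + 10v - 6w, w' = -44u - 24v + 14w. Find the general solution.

u(t) = 2K_1e^(-2t) - K_2e^(4t) - 3K_3e^(2t), v(t) = -K_1e^(-2t) + K_2e^(4t) + 3K_3e^(2t), w(t) = 4K_1e^(-2t) - 2K_2e^(4t) - 5K_3e^(2t)

Coefficient matrix A = [[-20, -12, 6], [18, 10, -6], [-44, -24, 14]].
det(A - λI) = 0 gives eigenvalues λ = -2, 4, 2.
For λ=-2: eigenvector (2,-1,4).
For λ=4: eigenvector (-1,1,-2).
For λ=2: eigenvector (-3,3,-5).
General solution: K_1e^(-2t)(2,-1,4) + K_2e^(4t)(-1,1,-2) + K_3e^(2t)(-3,3,-5).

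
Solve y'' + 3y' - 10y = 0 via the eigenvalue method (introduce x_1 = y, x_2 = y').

Let x_1 = y, x_2 = y'. Then x_1' = x_2 and x_2' = 10x_1 - 3x_2.
A = [[0,1],[10,-3]]; det(A-λI) = λ^2 + 3λ - 10.
Eigenvalues λ = -5, 2 with eigenvectors (1,-5), (1,2).

y(t) = c_1e^(-5t) + c_2e^(2t)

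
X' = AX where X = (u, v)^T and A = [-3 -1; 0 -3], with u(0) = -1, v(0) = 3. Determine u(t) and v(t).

Coefficient matrix A = [[-3, -1], [0, -3]].
Characteristic polynomial det(A - λI) = λ^2 + 6λ + 9 = 0.
Single eigenvalue λ = -3 with algebraic multiplicity 2.
Eigenvector v = (1,0); generalized eigenvector w with (A-λI)w=v is (-2,-1).
General solution: e^(-3t)[c_1·v + c_2·(t·v + w)].
Applying u(0)=-1, v(0)=3 gives c_1=-7, c_2=-3.

u(t) = -3te^(-3t) - e^(-3t), v(t) = 3e^(-3t)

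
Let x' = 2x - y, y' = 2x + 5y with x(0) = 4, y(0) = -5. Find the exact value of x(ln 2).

40

A = [[2,-1],[2,5]]; eigenvalues λ = 4, 3.
Eigenvectors: (1,-2) for λ=4, (1,-1) for λ=3.
From the initial condition, c_1 = 1, c_2 = 3.
x(ln 2) = (1)(2^4)(1) + (3)(2^3)(1) = 40.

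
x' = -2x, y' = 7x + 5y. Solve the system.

Coefficient matrix A = [[-2, 0], [7, 5]].
Characteristic polynomial det(A - λI) = λ^2 - 3λ - 10 = 0.
Eigenvalues λ = -2, 5.
For λ=-2: (A-λI) row 2 is [7, 7], so an eigenvector is (-1, 1).
For λ=5: (A-λI) row 1 is [-7, 0], so an eigenvector is (0, 1).
General solution: K_1e^(-2t)(-1,1) + K_2e^(5t)(0,1).

x(t) = -K_1e^(-2t), y(t) = K_1e^(-2t) + K_2e^(5t)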